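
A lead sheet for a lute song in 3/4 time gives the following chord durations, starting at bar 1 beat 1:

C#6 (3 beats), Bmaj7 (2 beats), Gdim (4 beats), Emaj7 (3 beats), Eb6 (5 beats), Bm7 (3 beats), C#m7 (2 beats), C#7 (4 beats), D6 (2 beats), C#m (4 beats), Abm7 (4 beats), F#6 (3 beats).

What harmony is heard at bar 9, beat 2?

C#7

Beat 2 of bar 9 is beat (9−1)×3 + 2 = 26 overall.
Running totals: C#6 ends at 3, Bmaj7 ends at 5, Gdim ends at 9, Emaj7 ends at 12, Eb6 ends at 17, Bm7 ends at 20, C#m7 ends at 22, C#7 ends at 26.
Beat 26 falls within C#7.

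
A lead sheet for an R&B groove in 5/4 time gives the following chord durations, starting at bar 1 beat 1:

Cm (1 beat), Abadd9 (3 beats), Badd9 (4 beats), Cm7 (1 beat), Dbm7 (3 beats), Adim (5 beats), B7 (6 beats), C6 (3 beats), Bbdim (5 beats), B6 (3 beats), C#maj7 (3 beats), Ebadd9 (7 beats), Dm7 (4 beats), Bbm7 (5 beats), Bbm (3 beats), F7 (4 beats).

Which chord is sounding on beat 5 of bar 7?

C#maj7

Beat 5 of bar 7 is beat (7−1)×5 + 5 = 35 overall.
Running totals: Cm ends at 1, Abadd9 ends at 4, Badd9 ends at 8, Cm7 ends at 9, Dbm7 ends at 12, Adim ends at 17, B7 ends at 23, C6 ends at 26, Bbdim ends at 31, B6 ends at 34, C#maj7 ends at 37.
Beat 35 falls within C#maj7.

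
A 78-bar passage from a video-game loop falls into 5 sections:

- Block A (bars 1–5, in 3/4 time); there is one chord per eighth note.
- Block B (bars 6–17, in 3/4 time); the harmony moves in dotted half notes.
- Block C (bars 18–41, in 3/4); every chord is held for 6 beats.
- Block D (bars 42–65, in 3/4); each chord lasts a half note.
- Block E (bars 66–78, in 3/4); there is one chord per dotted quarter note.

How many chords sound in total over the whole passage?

116 chords

A: 5·3 = 15 beats, 15/0.5 = 30 chords.
B: 12·3 = 36 beats, 36/3 = 12 chords.
C: 24·3 = 72 beats, 72/6 = 12 chords.
D: 24·3 = 72 beats, 72/2 = 36 chords.
E: 13·3 = 39 beats, 39/1.5 = 26 chords.
Total: 30 + 12 + 12 + 36 + 26 = 116.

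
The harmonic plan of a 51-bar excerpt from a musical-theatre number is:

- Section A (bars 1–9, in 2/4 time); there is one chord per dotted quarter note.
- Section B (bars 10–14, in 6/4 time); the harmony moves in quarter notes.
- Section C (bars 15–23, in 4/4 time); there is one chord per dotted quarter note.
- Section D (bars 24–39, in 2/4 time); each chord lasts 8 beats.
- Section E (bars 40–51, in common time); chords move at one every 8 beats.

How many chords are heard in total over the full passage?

76 chords

A: 9·2 = 18 beats, 18/1.5 = 12 chords.
B: 5·6 = 30 beats, 30/1 = 30 chords.
C: 9·4 = 36 beats, 36/1.5 = 24 chords.
D: 16·2 = 32 beats, 32/8 = 4 chords.
E: 12·4 = 48 beats, 48/8 = 6 chords.
Total: 12 + 30 + 24 + 4 + 6 = 76.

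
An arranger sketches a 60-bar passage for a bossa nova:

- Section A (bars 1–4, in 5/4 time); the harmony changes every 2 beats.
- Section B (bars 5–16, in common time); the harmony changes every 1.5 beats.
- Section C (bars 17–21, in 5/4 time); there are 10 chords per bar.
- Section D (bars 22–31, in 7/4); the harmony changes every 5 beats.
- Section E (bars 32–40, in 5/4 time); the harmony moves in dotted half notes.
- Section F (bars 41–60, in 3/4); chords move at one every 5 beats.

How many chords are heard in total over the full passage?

133 chords

A has 20 beats and chords last 2 each, so 10 chords.
B has 48 beats and chords last 1.5 each, so 32 chords.
C has 25 beats and chords last 0.5 each, so 50 chords.
D has 70 beats and chords last 5 each, so 14 chords.
E has 45 beats and chords last 3 each, so 15 chords.
F has 60 beats and chords last 5 each, so 12 chords.
Total: 10 + 32 + 50 + 14 + 15 + 12 = 133.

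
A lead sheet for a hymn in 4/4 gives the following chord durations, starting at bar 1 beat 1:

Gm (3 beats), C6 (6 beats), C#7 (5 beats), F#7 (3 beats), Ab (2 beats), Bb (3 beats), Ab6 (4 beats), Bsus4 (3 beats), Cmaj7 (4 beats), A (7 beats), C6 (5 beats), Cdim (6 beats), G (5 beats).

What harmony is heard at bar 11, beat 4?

Beat 4 of bar 11 is beat (11−1)×4 + 4 = 44 overall.
Running totals: Gm ends at 3, C6 ends at 9, C#7 ends at 14, F#7 ends at 17, Ab ends at 19, Bb ends at 22, Ab6 ends at 26, Bsus4 ends at 29, Cmaj7 ends at 33, A ends at 40, C6 ends at 45.
Beat 44 falls within C6.

C6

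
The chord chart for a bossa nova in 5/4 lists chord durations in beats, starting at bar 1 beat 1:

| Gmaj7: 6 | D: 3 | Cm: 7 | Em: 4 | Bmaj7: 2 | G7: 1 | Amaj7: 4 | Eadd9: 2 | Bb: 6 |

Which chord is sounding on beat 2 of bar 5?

Bmaj7

Beat 2 of bar 5 is beat (5−1)×5 + 2 = 22 overall.
Running totals: Gmaj7 ends at 6, D ends at 9, Cm ends at 16, Em ends at 20, Bmaj7 ends at 22.
Beat 22 falls within Bmaj7.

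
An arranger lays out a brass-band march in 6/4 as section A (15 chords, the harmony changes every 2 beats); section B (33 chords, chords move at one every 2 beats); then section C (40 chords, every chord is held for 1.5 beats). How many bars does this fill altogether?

A: 15 × 2 = 30 beats = 5 bars.
B: 33 × 2 = 66 beats = 11 bars.
C: 40 × 1.5 = 60 beats = 10 bars.
Total: 5 + 11 + 10 = 26 bars.

26 bars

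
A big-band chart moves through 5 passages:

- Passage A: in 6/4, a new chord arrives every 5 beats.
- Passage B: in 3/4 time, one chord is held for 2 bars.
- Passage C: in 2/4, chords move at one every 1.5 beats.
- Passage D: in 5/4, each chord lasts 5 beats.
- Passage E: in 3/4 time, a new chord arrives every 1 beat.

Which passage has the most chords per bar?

Passage E

A: 6/5 = 1.2 chords/bar.
B: 3/6 = 0.5 chords/bar.
C: 2/1.5 = 4/3 chords/bar.
D: 5/5 = 1 chord/bar.
E: 3/1 = 3 chords/bar.
Fastest is E at 3 chords/bar.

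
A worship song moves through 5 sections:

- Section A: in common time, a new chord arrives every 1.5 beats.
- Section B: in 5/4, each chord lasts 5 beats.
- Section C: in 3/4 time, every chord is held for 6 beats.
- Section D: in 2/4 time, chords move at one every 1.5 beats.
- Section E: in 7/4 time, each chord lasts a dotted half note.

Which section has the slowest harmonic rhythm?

A: each chord is 1.5 beats in 4/4, so 8/3 per bar.
B: each chord is 5 beats in 5/4, so 1 per bar.
C: each chord is 6 beats in 3/4, so 0.5 per bar.
D: each chord is 1.5 beats in 2/4, so 4/3 per bar.
E: each chord is 3 beats in 7/4, so 7/3 per bar.
Slowest is C at 0.5 chords/bar.

Section C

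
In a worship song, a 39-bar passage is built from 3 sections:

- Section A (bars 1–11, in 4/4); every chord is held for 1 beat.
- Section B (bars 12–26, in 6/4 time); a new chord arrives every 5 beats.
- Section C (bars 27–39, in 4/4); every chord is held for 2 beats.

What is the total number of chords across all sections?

A has 44 beats and chords last 1 each, so 44 chords.
B has 90 beats and chords last 5 each, so 18 chords.
C has 52 beats and chords last 2 each, so 26 chords.
Total: 44 + 18 + 26 = 88.

88 chords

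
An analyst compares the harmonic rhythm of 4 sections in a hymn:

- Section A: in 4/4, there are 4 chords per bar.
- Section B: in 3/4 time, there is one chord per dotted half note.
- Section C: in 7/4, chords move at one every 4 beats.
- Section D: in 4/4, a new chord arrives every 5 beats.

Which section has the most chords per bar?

A: each chord is 1 beat in 4/4, so 4 per bar.
B: each chord is 3 beats in 3/4, so 1 per bar.
C: each chord is 4 beats in 7/4, so 1.75 per bar.
D: each chord is 5 beats in 4/4, so 0.8 per bar.
Fastest is A at 4 chords/bar.

Section A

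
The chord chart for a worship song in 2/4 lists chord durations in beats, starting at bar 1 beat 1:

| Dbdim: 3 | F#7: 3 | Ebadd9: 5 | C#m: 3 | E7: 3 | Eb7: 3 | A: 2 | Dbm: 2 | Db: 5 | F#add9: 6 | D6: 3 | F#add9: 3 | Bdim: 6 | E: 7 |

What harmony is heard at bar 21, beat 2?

Beat 2 of bar 21 is beat (21−1)×2 + 2 = 42 overall.
Running totals: Dbdim ends at 3, F#7 ends at 6, Ebadd9 ends at 11, C#m ends at 14, E7 ends at 17, Eb7 ends at 20, A ends at 22, Dbm ends at 24, Db ends at 29, F#add9 ends at 35, D6 ends at 38, F#add9 ends at 41, Bdim ends at 47.
Beat 42 falls within Bdim.

Bdim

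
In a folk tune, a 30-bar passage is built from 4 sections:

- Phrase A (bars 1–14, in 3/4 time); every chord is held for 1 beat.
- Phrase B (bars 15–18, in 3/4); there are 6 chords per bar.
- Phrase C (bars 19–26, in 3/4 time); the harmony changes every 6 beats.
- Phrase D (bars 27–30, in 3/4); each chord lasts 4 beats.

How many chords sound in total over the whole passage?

73 chords

A has 42 beats and chords last 1 each, so 42 chords.
B has 12 beats and chords last 0.5 each, so 24 chords.
C has 24 beats and chords last 6 each, so 4 chords.
D has 12 beats and chords last 4 each, so 3 chords.
Total: 42 + 24 + 4 + 3 = 73.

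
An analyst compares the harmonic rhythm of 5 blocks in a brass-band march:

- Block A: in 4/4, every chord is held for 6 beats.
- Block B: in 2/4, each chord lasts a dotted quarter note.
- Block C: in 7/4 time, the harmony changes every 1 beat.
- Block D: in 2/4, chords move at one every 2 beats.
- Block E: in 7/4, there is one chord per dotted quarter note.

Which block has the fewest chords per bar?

A: each chord is 6 beats in 4/4, so 2/3 per bar.
B: each chord is 1.5 beats in 2/4, so 4/3 per bar.
C: each chord is 1 beat in 7/4, so 7 per bar.
D: each chord is 2 beats in 2/4, so 1 per bar.
E: each chord is 1.5 beats in 7/4, so 14/3 per bar.
Slowest is A at 2/3 chords/bar.

Block A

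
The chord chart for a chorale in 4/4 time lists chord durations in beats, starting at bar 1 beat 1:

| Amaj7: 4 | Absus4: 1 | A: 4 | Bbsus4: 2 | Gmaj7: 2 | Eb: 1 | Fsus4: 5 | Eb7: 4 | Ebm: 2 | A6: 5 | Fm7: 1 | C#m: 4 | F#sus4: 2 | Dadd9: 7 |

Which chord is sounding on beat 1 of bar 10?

F#sus4

Beat 1 of bar 10 is beat (10−1)×4 + 1 = 37 overall.
Running totals: Amaj7 ends at 4, Absus4 ends at 5, A ends at 9, Bbsus4 ends at 11, Gmaj7 ends at 13, Eb ends at 14, Fsus4 ends at 19, Eb7 ends at 23, Ebm ends at 25, A6 ends at 30, Fm7 ends at 31, C#m ends at 35, F#sus4 ends at 37.
Beat 37 falls within F#sus4.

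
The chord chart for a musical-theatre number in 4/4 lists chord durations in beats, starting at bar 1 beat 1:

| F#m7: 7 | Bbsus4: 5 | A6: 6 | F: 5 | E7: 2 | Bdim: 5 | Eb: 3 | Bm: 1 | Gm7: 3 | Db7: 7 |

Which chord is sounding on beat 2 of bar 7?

Bdim

Beat 2 of bar 7 is beat (7−1)×4 + 2 = 26 overall.
Running totals: F#m7 ends at 7, Bbsus4 ends at 12, A6 ends at 18, F ends at 23, E7 ends at 25, Bdim ends at 30.
Beat 26 falls within Bdim.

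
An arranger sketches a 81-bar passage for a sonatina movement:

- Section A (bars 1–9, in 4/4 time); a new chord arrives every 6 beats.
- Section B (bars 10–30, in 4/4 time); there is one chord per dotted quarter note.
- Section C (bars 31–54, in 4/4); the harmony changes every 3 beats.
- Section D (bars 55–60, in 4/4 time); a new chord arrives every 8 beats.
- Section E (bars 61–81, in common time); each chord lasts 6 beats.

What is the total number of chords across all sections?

111 chords

A: 9 bars × 4 beats = 36 beats; 6 beats/chord → 6 chords.
B: 21 bars × 4 beats = 84 beats; 1.5 beats/chord → 56 chords.
C: 24 bars × 4 beats = 96 beats; 3 beats/chord → 32 chords.
D: 6 bars × 4 beats = 24 beats; 8 beats/chord → 3 chords.
E: 21 bars × 4 beats = 84 beats; 6 beats/chord → 14 chords.
Total: 6 + 56 + 32 + 3 + 14 = 111.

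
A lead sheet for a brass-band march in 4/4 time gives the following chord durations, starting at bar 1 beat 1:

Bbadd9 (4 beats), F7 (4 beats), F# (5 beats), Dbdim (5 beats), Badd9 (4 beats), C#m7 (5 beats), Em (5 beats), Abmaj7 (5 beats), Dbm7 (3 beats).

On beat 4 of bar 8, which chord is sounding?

Em

Beat 4 of bar 8 is beat (8−1)×4 + 4 = 32 overall.
Running totals: Bbadd9 ends at 4, F7 ends at 8, F# ends at 13, Dbdim ends at 18, Badd9 ends at 22, C#m7 ends at 27, Em ends at 32.
Beat 32 falls within Em.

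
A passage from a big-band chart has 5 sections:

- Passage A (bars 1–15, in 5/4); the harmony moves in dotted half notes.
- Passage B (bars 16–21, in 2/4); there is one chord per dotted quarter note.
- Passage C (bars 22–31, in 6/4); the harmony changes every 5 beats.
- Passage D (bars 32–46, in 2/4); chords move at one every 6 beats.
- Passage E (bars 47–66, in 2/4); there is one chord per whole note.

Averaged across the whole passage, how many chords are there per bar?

10/11 chords per bar

A: 15 bars of 5 beats is 75 beats; at 3 beats each that's 25 chords.
B: 6 bars of 2 beats is 12 beats; at 1.5 beats each that's 8 chords.
C: 10 bars of 6 beats is 60 beats; at 5 beats each that's 12 chords.
D: 15 bars of 2 beats is 30 beats; at 6 beats each that's 5 chords.
E: 20 bars of 2 beats is 40 beats; at 4 beats each that's 10 chords.
Overall: 60 chords over 66 bars → 60/66 = 10/11 chords per bar.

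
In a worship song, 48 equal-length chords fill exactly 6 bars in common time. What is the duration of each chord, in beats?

0.5 beats

6 bars × 4 beats/bar = 24 beats total.
24 beats ÷ 48 chords = 0.5 beats per chord.
(That is an eighth note.)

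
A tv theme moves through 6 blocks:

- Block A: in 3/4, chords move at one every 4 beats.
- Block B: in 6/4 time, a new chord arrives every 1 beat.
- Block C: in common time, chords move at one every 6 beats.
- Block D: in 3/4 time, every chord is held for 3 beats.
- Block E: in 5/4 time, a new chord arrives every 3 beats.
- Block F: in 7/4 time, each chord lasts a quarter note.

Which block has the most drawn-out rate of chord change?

A: 3/4 = 0.75 chords/bar.
B: 6/1 = 6 chords/bar.
C: 4/6 = 2/3 chords/bar.
D: 3/3 = 1 chord/bar.
E: 5/3 = 5/3 chords/bar.
F: 7/1 = 7 chords/bar.
Slowest is C at 2/3 chords/bar.

Block C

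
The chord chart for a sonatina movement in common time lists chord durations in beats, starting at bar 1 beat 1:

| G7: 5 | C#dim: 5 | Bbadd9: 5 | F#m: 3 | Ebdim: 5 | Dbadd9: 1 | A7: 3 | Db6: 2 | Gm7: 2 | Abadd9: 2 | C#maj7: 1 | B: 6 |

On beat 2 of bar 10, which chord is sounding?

Beat 2 of bar 10 is beat (10−1)×4 + 2 = 38 overall.
Running totals: G7 ends at 5, C#dim ends at 10, Bbadd9 ends at 15, F#m ends at 18, Ebdim ends at 23, Dbadd9 ends at 24, A7 ends at 27, Db6 ends at 29, Gm7 ends at 31, Abadd9 ends at 33, C#maj7 ends at 34, B ends at 40.
Beat 38 falls within B.

B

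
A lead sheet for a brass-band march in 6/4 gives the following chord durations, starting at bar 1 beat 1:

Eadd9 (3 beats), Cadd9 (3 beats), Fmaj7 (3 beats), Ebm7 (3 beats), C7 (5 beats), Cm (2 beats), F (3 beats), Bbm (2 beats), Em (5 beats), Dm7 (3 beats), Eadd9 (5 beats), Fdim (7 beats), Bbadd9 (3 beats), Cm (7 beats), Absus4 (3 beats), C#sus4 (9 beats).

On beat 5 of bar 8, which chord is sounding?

Beat 5 of bar 8 is beat (8−1)×6 + 5 = 47 overall.
Running totals: Eadd9 ends at 3, Cadd9 ends at 6, Fmaj7 ends at 9, Ebm7 ends at 12, C7 ends at 17, Cm ends at 19, F ends at 22, Bbm ends at 24, Em ends at 29, Dm7 ends at 32, Eadd9 ends at 37, Fdim ends at 44, Bbadd9 ends at 47.
Beat 47 falls within Bbadd9.

Bbadd9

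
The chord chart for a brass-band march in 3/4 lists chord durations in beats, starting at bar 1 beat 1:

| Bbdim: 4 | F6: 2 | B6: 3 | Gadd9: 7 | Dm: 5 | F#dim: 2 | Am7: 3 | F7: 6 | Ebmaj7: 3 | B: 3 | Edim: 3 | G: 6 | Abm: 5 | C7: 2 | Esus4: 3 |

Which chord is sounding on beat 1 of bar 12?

Ebmaj7

Beat 1 of bar 12 is beat (12−1)×3 + 1 = 34 overall.
Running totals: Bbdim ends at 4, F6 ends at 6, B6 ends at 9, Gadd9 ends at 16, Dm ends at 21, F#dim ends at 23, Am7 ends at 26, F7 ends at 32, Ebmaj7 ends at 35.
Beat 34 falls within Ebmaj7.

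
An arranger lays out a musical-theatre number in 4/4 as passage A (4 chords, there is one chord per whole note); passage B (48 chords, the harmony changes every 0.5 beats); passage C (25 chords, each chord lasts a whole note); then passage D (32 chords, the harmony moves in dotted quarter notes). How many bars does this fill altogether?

A: 4 × 4 = 16 beats = 4 bars.
B: 48 × 0.5 = 24 beats = 6 bars.
C: 25 × 4 = 100 beats = 25 bars.
D: 32 × 1.5 = 48 beats = 12 bars.
Total: 4 + 6 + 25 + 12 = 47 bars.

47 bars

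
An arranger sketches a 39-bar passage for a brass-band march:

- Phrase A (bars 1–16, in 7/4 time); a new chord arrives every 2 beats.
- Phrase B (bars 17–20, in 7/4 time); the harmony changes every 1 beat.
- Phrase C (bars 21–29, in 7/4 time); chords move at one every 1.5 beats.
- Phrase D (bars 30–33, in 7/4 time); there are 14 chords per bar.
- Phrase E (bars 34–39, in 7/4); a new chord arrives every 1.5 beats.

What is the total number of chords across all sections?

A: 16·7 = 112 beats, 112/2 = 56 chords.
B: 4·7 = 28 beats, 28/1 = 28 chords.
C: 9·7 = 63 beats, 63/1.5 = 42 chords.
D: 4·7 = 28 beats, 28/0.5 = 56 chords.
E: 6·7 = 42 beats, 42/1.5 = 28 chords.
Total: 56 + 28 + 42 + 56 + 28 = 210.

210 chords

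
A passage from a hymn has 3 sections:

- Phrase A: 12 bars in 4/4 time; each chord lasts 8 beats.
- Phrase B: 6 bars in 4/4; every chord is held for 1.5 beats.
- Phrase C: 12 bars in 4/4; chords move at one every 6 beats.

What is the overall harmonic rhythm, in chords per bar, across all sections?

A: 12 bars of 4 beats is 48 beats; at 8 beats each that's 6 chords.
B: 6 bars of 4 beats is 24 beats; at 1.5 beats each that's 16 chords.
C: 12 bars of 4 beats is 48 beats; at 6 beats each that's 8 chords.
Overall: 30 chords over 30 bars → 30/30 = 1 chords per bar.

1 chords per bar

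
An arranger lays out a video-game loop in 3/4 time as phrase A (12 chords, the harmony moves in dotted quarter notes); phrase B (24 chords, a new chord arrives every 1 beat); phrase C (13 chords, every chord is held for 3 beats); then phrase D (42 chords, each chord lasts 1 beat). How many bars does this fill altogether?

41 bars

A: 12 × 1.5 = 18 beats = 6 bars.
B: 24 × 1 = 24 beats = 8 bars.
C: 13 × 3 = 39 beats = 13 bars.
D: 42 × 1 = 42 beats = 14 bars.
Total: 6 + 8 + 13 + 14 = 41 bars.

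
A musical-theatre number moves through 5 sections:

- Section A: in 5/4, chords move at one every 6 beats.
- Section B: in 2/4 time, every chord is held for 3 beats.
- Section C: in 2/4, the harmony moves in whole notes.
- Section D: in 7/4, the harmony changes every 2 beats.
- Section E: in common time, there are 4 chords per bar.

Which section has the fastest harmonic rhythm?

A: each chord is 6 beats in 5/4, so 5/6 per bar.
B: each chord is 3 beats in 2/4, so 2/3 per bar.
C: each chord is 4 beats in 2/4, so 0.5 per bar.
D: each chord is 2 beats in 7/4, so 3.5 per bar.
E: each chord is 1 beat in 4/4, so 4 per bar.
Fastest is E at 4 chords/bar.

Section E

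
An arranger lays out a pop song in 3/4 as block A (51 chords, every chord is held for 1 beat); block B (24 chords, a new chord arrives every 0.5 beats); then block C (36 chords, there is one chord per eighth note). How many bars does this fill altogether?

27 bars

A: 51 × 1 = 51 beats = 17 bars.
B: 24 × 0.5 = 12 beats = 4 bars.
C: 36 × 0.5 = 18 beats = 6 bars.
Total: 17 + 4 + 6 = 27 bars.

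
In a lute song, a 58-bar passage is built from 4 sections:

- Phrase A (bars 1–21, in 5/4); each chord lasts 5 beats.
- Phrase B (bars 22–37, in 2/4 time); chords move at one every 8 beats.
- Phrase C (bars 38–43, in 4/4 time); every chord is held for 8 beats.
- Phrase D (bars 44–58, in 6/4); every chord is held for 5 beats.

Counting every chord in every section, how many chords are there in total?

A has 105 beats and chords last 5 each, so 21 chords.
B has 32 beats and chords last 8 each, so 4 chords.
C has 24 beats and chords last 8 each, so 3 chords.
D has 90 beats and chords last 5 each, so 18 chords.
Total: 21 + 4 + 3 + 18 = 46.

46 chords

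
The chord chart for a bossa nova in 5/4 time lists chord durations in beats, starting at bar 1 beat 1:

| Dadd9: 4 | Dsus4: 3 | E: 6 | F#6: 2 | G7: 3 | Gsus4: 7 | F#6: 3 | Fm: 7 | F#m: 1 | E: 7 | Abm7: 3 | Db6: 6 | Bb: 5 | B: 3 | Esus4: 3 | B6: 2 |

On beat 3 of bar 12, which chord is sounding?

Beat 3 of bar 12 is beat (12−1)×5 + 3 = 58 overall.
Running totals: Dadd9 ends at 4, Dsus4 ends at 7, E ends at 13, F#6 ends at 15, G7 ends at 18, Gsus4 ends at 25, F#6 ends at 28, Fm ends at 35, F#m ends at 36, E ends at 43, Abm7 ends at 46, Db6 ends at 52, Bb ends at 57, B ends at 60.
Beat 58 falls within B.

B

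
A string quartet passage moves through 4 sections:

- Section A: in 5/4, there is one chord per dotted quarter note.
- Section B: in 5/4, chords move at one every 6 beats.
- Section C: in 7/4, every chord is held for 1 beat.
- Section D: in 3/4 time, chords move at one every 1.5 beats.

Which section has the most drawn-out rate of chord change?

Section B

A: each chord is 1.5 beats in 5/4, so 10/3 per bar.
B: each chord is 6 beats in 5/4, so 5/6 per bar.
C: each chord is 1 beat in 7/4, so 7 per bar.
D: each chord is 1.5 beats in 3/4, so 2 per bar.
Slowest is B at 5/6 chords/bar.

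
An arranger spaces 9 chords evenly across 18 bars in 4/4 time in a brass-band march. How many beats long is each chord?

8 beats

18 bars × 4 beats/bar = 72 beats total.
72 beats ÷ 9 chords = 8 beats per chord.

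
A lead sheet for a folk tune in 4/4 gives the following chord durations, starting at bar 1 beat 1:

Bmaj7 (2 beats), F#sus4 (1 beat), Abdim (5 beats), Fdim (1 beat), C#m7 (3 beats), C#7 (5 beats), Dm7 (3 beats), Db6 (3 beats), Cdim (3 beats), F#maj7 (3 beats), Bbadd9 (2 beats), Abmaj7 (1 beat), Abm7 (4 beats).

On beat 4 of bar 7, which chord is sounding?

Beat 4 of bar 7 is beat (7−1)×4 + 4 = 28 overall.
Running totals: Bmaj7 ends at 2, F#sus4 ends at 3, Abdim ends at 8, Fdim ends at 9, C#m7 ends at 12, C#7 ends at 17, Dm7 ends at 20, Db6 ends at 23, Cdim ends at 26, F#maj7 ends at 29.
Beat 28 falls within F#maj7.

F#maj7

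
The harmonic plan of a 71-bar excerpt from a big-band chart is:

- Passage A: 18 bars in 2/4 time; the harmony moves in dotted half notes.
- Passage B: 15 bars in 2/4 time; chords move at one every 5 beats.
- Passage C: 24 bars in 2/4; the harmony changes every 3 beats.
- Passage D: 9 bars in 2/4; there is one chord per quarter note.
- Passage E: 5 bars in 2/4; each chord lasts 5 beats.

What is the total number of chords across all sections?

A: 18 bars × 2 beats = 36 beats; 3 beats/chord → 12 chords.
B: 15 bars × 2 beats = 30 beats; 5 beats/chord → 6 chords.
C: 24 bars × 2 beats = 48 beats; 3 beats/chord → 16 chords.
D: 9 bars × 2 beats = 18 beats; 1 beat/chord → 18 chords.
E: 5 bars × 2 beats = 10 beats; 5 beats/chord → 2 chords.
Total: 12 + 6 + 16 + 18 + 2 = 54.

54 chords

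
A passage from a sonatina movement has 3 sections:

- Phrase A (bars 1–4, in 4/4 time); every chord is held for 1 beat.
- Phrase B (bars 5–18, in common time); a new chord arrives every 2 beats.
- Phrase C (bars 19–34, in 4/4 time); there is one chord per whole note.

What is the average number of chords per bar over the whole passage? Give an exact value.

30/17 chords per bar

A: 4 × 4 = 16 beats ÷ 1 = 16 chords.
B: 14 × 4 = 56 beats ÷ 2 = 28 chords.
C: 16 × 4 = 64 beats ÷ 4 = 16 chords.
Overall: 60 chords over 34 bars → 60/34 = 30/17 chords per bar.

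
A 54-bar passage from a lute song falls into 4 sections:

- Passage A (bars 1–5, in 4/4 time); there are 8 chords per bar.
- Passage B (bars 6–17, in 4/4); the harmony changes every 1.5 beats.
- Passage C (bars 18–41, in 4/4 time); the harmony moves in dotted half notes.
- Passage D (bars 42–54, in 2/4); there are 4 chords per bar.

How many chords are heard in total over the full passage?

A has 20 beats and chords last 0.5 each, so 40 chords.
B has 48 beats and chords last 1.5 each, so 32 chords.
C has 96 beats and chords last 3 each, so 32 chords.
D has 26 beats and chords last 0.5 each, so 52 chords.
Total: 40 + 32 + 32 + 52 = 156.

156 chords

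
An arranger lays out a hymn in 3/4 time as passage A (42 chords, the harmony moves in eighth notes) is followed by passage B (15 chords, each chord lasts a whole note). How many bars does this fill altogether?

A: 42 × 0.5 = 21 beats = 7 bars.
B: 15 × 4 = 60 beats = 20 bars.
Total: 7 + 20 = 27 bars.

27 bars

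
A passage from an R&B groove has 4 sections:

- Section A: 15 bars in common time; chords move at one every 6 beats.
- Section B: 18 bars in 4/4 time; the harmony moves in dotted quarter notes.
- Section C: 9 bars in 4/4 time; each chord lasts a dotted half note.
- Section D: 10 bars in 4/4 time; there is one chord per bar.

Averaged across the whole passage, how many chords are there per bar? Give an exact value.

A: 15 × 4 = 60 beats ÷ 6 = 10 chords.
B: 18 × 4 = 72 beats ÷ 1.5 = 48 chords.
C: 9 × 4 = 36 beats ÷ 3 = 12 chords.
D: 10 × 4 = 40 beats ÷ 4 = 10 chords.
Overall: 80 chords over 52 bars → 80/52 = 20/13 chords per bar.

20/13 chords per bar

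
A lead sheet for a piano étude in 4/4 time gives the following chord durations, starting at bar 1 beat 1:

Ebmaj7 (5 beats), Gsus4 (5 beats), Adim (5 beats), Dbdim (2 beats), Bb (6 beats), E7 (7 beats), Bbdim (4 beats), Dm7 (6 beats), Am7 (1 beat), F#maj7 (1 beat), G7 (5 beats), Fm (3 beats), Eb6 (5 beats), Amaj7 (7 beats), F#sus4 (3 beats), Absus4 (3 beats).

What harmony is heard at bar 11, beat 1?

Am7

Beat 1 of bar 11 is beat (11−1)×4 + 1 = 41 overall.
Running totals: Ebmaj7 ends at 5, Gsus4 ends at 10, Adim ends at 15, Dbdim ends at 17, Bb ends at 23, E7 ends at 30, Bbdim ends at 34, Dm7 ends at 40, Am7 ends at 41.
Beat 41 falls within Am7.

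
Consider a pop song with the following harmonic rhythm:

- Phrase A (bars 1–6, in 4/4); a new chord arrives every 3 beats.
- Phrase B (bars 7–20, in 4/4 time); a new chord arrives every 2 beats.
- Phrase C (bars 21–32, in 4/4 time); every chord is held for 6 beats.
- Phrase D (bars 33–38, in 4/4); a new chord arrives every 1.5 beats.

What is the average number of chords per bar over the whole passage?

A: 6 bars of 4 beats is 24 beats; at 3 beats each that's 8 chords.
B: 14 bars of 4 beats is 56 beats; at 2 beats each that's 28 chords.
C: 12 bars of 4 beats is 48 beats; at 6 beats each that's 8 chords.
D: 6 bars of 4 beats is 24 beats; at 1.5 beats each that's 16 chords.
Overall: 60 chords over 38 bars → 60/38 = 30/19 chords per bar.

30/19 chords per bar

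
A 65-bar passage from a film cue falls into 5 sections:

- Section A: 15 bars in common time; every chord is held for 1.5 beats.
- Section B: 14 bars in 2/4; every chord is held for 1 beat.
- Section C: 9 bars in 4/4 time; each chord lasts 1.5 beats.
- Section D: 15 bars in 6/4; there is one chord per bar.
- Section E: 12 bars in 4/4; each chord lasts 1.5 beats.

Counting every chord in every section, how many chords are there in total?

139 chords

A has 60 beats and chords last 1.5 each, so 40 chords.
B has 28 beats and chords last 1 each, so 28 chords.
C has 36 beats and chords last 1.5 each, so 24 chords.
D has 90 beats and chords last 6 each, so 15 chords.
E has 48 beats and chords last 1.5 each, so 32 chords.
Total: 40 + 28 + 24 + 15 + 32 = 139.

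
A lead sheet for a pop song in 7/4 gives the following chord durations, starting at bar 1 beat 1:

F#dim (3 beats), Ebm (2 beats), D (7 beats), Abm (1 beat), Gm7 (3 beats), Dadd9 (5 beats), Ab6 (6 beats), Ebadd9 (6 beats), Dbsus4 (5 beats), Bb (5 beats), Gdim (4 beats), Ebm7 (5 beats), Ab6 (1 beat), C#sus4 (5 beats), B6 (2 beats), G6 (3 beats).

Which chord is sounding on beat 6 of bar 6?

Beat 6 of bar 6 is beat (6−1)×7 + 6 = 41 overall.
Running totals: F#dim ends at 3, Ebm ends at 5, D ends at 12, Abm ends at 13, Gm7 ends at 16, Dadd9 ends at 21, Ab6 ends at 27, Ebadd9 ends at 33, Dbsus4 ends at 38, Bb ends at 43.
Beat 41 falls within Bb.

Bb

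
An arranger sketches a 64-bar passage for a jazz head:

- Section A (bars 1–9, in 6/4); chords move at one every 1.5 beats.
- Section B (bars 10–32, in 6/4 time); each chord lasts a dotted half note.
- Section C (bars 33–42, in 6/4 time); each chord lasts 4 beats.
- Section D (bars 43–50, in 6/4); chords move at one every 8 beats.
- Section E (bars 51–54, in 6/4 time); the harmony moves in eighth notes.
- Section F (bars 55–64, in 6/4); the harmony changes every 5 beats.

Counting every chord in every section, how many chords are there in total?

163 chords

A: 9 bars × 6 beats = 54 beats; 1.5 beats/chord → 36 chords.
B: 23 bars × 6 beats = 138 beats; 3 beats/chord → 46 chords.
C: 10 bars × 6 beats = 60 beats; 4 beats/chord → 15 chords.
D: 8 bars × 6 beats = 48 beats; 8 beats/chord → 6 chords.
E: 4 bars × 6 beats = 24 beats; 0.5 beats/chord → 48 chords.
F: 10 bars × 6 beats = 60 beats; 5 beats/chord → 12 chords.
Total: 36 + 46 + 15 + 6 + 48 + 12 = 163.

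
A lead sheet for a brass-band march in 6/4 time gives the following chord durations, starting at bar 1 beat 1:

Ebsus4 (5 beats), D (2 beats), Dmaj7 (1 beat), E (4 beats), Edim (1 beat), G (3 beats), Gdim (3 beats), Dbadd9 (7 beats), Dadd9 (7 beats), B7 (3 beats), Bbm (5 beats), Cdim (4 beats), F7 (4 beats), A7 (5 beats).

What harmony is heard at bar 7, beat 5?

Beat 5 of bar 7 is beat (7−1)×6 + 5 = 41 overall.
Running totals: Ebsus4 ends at 5, D ends at 7, Dmaj7 ends at 8, E ends at 12, Edim ends at 13, G ends at 16, Gdim ends at 19, Dbadd9 ends at 26, Dadd9 ends at 33, B7 ends at 36, Bbm ends at 41.
Beat 41 falls within Bbm.

Bbm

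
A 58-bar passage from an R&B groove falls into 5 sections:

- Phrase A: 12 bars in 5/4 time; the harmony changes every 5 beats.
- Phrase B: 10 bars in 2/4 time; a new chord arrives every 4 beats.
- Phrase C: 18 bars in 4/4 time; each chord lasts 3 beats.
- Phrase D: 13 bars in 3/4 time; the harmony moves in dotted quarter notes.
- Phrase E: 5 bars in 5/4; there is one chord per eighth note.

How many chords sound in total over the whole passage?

A: 12·5 = 60 beats, 60/5 = 12 chords.
B: 10·2 = 20 beats, 20/4 = 5 chords.
C: 18·4 = 72 beats, 72/3 = 24 chords.
D: 13·3 = 39 beats, 39/1.5 = 26 chords.
E: 5·5 = 25 beats, 25/0.5 = 50 chords.
Total: 12 + 5 + 24 + 26 + 50 = 117.

117 chords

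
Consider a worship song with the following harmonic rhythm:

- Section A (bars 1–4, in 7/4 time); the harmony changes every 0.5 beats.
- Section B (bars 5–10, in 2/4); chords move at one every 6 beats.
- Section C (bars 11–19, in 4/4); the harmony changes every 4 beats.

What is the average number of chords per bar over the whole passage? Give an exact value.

A: 4 × 7 = 28 beats ÷ 0.5 = 56 chords.
B: 6 × 2 = 12 beats ÷ 6 = 2 chords.
C: 9 × 4 = 36 beats ÷ 4 = 9 chords.
Overall: 67 chords over 19 bars → 67/19 = 67/19 chords per bar.

67/19 chords per bar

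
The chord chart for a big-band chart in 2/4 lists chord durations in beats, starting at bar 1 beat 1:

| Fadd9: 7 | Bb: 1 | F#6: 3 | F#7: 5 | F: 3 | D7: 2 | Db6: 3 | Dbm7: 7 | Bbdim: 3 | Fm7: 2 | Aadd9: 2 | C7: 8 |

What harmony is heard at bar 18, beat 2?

Beat 2 of bar 18 is beat (18−1)×2 + 2 = 36 overall.
Running totals: Fadd9 ends at 7, Bb ends at 8, F#6 ends at 11, F#7 ends at 16, F ends at 19, D7 ends at 21, Db6 ends at 24, Dbm7 ends at 31, Bbdim ends at 34, Fm7 ends at 36.
Beat 36 falls within Fm7.

Fm7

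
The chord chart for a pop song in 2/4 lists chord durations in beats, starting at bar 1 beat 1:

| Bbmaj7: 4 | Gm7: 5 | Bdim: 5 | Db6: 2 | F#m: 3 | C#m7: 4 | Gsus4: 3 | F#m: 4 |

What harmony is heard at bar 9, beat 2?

Beat 2 of bar 9 is beat (9−1)×2 + 2 = 18 overall.
Running totals: Bbmaj7 ends at 4, Gm7 ends at 9, Bdim ends at 14, Db6 ends at 16, F#m ends at 19.
Beat 18 falls within F#m.

F#m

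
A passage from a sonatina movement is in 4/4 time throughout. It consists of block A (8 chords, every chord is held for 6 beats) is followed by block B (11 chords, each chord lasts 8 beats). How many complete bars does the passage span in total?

A: 8 × 6 = 48 beats = 12 bars.
B: 11 × 8 = 88 beats = 22 bars.
Total: 12 + 22 = 34 bars.

34 bars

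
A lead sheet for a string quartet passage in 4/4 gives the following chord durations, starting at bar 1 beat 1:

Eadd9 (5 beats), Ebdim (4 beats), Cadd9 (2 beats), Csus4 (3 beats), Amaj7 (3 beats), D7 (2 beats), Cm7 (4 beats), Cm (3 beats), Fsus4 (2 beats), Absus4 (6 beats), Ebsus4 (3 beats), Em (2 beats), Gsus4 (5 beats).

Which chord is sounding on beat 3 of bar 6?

Cm7

Beat 3 of bar 6 is beat (6−1)×4 + 3 = 23 overall.
Running totals: Eadd9 ends at 5, Ebdim ends at 9, Cadd9 ends at 11, Csus4 ends at 14, Amaj7 ends at 17, D7 ends at 19, Cm7 ends at 23.
Beat 23 falls within Cm7.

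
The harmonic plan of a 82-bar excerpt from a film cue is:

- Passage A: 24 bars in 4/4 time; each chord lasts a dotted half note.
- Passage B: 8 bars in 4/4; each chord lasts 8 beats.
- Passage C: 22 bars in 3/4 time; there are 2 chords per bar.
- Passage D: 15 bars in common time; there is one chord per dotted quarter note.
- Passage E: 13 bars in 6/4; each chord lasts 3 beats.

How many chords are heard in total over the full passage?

A: 24 bars × 4 beats = 96 beats; 3 beats/chord → 32 chords.
B: 8 bars × 4 beats = 32 beats; 8 beats/chord → 4 chords.
C: 22 bars × 3 beats = 66 beats; 1.5 beats/chord → 44 chords.
D: 15 bars × 4 beats = 60 beats; 1.5 beats/chord → 40 chords.
E: 13 bars × 6 beats = 78 beats; 3 beats/chord → 26 chords.
Total: 32 + 4 + 44 + 40 + 26 = 146.

146 chords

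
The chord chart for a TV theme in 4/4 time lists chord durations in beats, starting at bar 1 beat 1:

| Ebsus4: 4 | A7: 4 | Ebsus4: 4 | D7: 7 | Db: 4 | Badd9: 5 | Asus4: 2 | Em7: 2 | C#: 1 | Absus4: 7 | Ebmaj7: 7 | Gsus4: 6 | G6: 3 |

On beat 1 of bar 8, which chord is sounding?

Asus4

Beat 1 of bar 8 is beat (8−1)×4 + 1 = 29 overall.
Running totals: Ebsus4 ends at 4, A7 ends at 8, Ebsus4 ends at 12, D7 ends at 19, Db ends at 23, Badd9 ends at 28, Asus4 ends at 30.
Beat 29 falls within Asus4.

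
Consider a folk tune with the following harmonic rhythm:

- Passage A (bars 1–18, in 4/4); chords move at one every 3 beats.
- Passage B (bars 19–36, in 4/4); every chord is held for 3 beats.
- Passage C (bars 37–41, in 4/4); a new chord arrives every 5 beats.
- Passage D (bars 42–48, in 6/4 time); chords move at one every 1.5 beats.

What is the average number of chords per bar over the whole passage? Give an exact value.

A: 18 bars of 4 beats is 72 beats; at 3 beats each that's 24 chords.
B: 18 bars of 4 beats is 72 beats; at 3 beats each that's 24 chords.
C: 5 bars of 4 beats is 20 beats; at 5 beats each that's 4 chords.
D: 7 bars of 6 beats is 42 beats; at 1.5 beats each that's 28 chords.
Overall: 80 chords over 48 bars → 80/48 = 5/3 chords per bar.

5/3 chords per bar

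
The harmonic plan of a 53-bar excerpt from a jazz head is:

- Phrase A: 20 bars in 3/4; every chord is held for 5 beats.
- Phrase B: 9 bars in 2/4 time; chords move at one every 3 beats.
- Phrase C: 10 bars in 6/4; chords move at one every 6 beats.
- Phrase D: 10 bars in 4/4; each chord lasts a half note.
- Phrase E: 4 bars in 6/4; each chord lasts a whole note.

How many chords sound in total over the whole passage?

A has 60 beats and chords last 5 each, so 12 chords.
B has 18 beats and chords last 3 each, so 6 chords.
C has 60 beats and chords last 6 each, so 10 chords.
D has 40 beats and chords last 2 each, so 20 chords.
E has 24 beats and chords last 4 each, so 6 chords.
Total: 12 + 6 + 10 + 20 + 6 = 54.

54 chords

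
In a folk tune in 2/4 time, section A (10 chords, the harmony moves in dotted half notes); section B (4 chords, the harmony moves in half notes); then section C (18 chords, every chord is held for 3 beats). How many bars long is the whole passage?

A: 10 × 3 = 30 beats = 15 bars.
B: 4 × 2 = 8 beats = 4 bars.
C: 18 × 3 = 54 beats = 27 bars.
Total: 15 + 4 + 27 = 46 bars.

46 bars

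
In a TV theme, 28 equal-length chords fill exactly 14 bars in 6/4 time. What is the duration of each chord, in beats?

14 bars × 6 beats/bar = 84 beats total.
84 beats ÷ 28 chords = 3 beats per chord.
(That is a dotted half note.)

3 beats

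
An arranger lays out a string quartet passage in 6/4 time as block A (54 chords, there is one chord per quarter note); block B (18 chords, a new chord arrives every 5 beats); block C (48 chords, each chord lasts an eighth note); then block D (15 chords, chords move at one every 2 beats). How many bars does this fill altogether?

A: 54 × 1 = 54 beats = 9 bars.
B: 18 × 5 = 90 beats = 15 bars.
C: 48 × 0.5 = 24 beats = 4 bars.
D: 15 × 2 = 30 beats = 5 bars.
Total: 9 + 15 + 4 + 5 = 33 bars.

33 bars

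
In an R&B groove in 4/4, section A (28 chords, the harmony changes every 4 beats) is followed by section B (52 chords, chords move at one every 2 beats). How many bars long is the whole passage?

54 bars

A: 28 × 4 = 112 beats = 28 bars.
B: 52 × 2 = 104 beats = 26 bars.
Total: 28 + 26 = 54 bars.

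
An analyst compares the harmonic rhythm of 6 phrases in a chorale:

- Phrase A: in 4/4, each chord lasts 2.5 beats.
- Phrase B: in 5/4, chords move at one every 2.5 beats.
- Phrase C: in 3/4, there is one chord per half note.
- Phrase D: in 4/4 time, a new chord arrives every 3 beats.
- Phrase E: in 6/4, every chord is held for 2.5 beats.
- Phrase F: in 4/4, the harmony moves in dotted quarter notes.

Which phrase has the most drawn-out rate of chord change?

Phrase D

A: 4 beats/bar ÷ 2.5 beats/chord = 1.6 chords/bar.
B: 5 beats/bar ÷ 2.5 beats/chord = 2 chords/bar.
C: 3 beats/bar ÷ 2 beats/chord = 1.5 chords/bar.
D: 4 beats/bar ÷ 3 beats/chord = 4/3 chords/bar.
E: 6 beats/bar ÷ 2.5 beats/chord = 2.4 chords/bar.
F: 4 beats/bar ÷ 1.5 beats/chord = 8/3 chords/bar.
Slowest is D at 4/3 chords/bar.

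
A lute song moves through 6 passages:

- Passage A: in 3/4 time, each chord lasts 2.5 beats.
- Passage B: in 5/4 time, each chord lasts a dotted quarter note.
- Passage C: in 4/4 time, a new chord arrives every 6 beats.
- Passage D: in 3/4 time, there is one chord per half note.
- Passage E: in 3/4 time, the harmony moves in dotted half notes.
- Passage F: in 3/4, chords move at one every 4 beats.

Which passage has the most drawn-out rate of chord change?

Passage C

A: 3/2.5 = 1.2 chords/bar.
B: 5/1.5 = 10/3 chords/bar.
C: 4/6 = 2/3 chords/bar.
D: 3/2 = 1.5 chords/bar.
E: 3/3 = 1 chord/bar.
F: 3/4 = 0.75 chords/bar.
Slowest is C at 2/3 chords/bar.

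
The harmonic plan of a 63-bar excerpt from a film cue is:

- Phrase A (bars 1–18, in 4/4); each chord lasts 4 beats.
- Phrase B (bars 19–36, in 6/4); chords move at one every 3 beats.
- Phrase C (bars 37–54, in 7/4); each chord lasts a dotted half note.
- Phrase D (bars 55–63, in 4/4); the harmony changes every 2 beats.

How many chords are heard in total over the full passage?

114 chords

A: 18·4 = 72 beats, 72/4 = 18 chords.
B: 18·6 = 108 beats, 108/3 = 36 chords.
C: 18·7 = 126 beats, 126/3 = 42 chords.
D: 9·4 = 36 beats, 36/2 = 18 chords.
Total: 18 + 36 + 42 + 18 = 114.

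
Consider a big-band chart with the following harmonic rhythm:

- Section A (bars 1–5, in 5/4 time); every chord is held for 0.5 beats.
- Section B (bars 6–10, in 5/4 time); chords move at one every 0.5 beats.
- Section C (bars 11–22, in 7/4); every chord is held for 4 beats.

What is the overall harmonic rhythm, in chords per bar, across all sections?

5.5 chords per bar

A: 5 × 5 = 25 beats ÷ 0.5 = 50 chords.
B: 5 × 5 = 25 beats ÷ 0.5 = 50 chords.
C: 12 × 7 = 84 beats ÷ 4 = 21 chords.
Overall: 121 chords over 22 bars → 121/22 = 5.5 chords per bar.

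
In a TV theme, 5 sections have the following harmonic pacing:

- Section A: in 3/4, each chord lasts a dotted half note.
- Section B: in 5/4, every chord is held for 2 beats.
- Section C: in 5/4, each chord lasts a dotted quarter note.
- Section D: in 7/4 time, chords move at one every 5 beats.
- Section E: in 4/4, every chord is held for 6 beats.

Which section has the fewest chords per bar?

A: 3 beats/bar ÷ 3 beats/chord = 1 chord/bar.
B: 5 beats/bar ÷ 2 beats/chord = 2.5 chords/bar.
C: 5 beats/bar ÷ 1.5 beats/chord = 10/3 chords/bar.
D: 7 beats/bar ÷ 5 beats/chord = 1.4 chords/bar.
E: 4 beats/bar ÷ 6 beats/chord = 2/3 chords/bar.
Slowest is E at 2/3 chords/bar.

Section E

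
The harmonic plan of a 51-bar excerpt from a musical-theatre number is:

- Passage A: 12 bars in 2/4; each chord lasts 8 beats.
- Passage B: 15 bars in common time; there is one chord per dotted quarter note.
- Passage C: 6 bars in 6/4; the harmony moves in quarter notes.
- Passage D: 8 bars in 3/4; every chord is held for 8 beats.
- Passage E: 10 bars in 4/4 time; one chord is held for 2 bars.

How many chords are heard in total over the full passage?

A: 12 bars × 2 beats = 24 beats; 8 beats/chord → 3 chords.
B: 15 bars × 4 beats = 60 beats; 1.5 beats/chord → 40 chords.
C: 6 bars × 6 beats = 36 beats; 1 beat/chord → 36 chords.
D: 8 bars × 3 beats = 24 beats; 8 beats/chord → 3 chords.
E: 10 bars × 4 beats = 40 beats; 8 beats/chord → 5 chords.
Total: 3 + 40 + 36 + 3 + 5 = 87.

87 chords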